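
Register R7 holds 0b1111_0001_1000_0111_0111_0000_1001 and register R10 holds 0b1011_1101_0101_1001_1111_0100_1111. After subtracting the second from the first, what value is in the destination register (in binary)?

Subtract column by column in base 2:
  1-1 → 0
  0-1 → 1 (borrow)
  0-1-1 → 0 (borrow)
  1-1-1 → 1 (borrow)
  0-0-1 → 1 (borrow)
  0-0-1 → 1 (borrow)
  0-1-1 → 0 (borrow)
  0-0-1 → 1 (borrow)
  1-1-1 → 1 (borrow)
  1-1-1 → 1 (borrow)
  1-1-1 → 1 (borrow)
  0-1-1 → 0 (borrow)
  1-1-1 → 1 (borrow)
  1-0-1 → 0
  1-0 → 1
  0-1 → 1 (borrow)
  0-1-1 → 0 (borrow)
  0-0-1 → 1 (borrow)
  0-1-1 → 0 (borrow)
  1-0-1 → 0
  1-1 → 0
  0-0 → 0
  0-1 → 1 (borrow)
  0-1-1 → 0 (borrow)
  1-1-1 → 1 (borrow)
  1-1-1 → 1 (borrow)
  1-0-1 → 0
  1-1 → 0

0b11010000101101011110111010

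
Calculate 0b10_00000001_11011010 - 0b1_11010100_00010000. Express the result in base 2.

Subtract column by column in base 2:
  0-0 → 0
  1-0 → 1
  0-0 → 0
  1-0 → 1
  1-1 → 0
  0-0 → 0
  1-0 → 1
  1-0 → 1
  1-0 → 1
  0-0 → 0
  0-1 → 1 (borrow)
  0-0-1 → 1 (borrow)
  0-1-1 → 0 (borrow)
  0-0-1 → 1 (borrow)
  0-1-1 → 0 (borrow)
  0-1-1 → 0 (borrow)
  0-1-1 → 0 (borrow)
  1-0-1 → 0

0b10110111001010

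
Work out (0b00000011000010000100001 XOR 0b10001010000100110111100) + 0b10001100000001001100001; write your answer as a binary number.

First 0b00000011000010000100001 XOR 0b10001010000100110111100 = 0b10001001000110110011101.
Add column by column in base 2, right to left:
  1+1 = 0 carry 1
  0+0+1 = 1
  1+0 = 1
  1+0 = 1
  1+0 = 1
  0+1 = 1
  0+1 = 1
  1+0 = 1
  1+0 = 1
  0+1 = 1
  1+0 = 1
  1+0 = 1
  0+0 = 0
  0+0 = 0
  0+0 = 0
  1+0 = 1
  0+0 = 0
  0+1 = 1
  1+1 = 0 carry 1
  0+0+1 = 1
  0+0 = 0
  0+0 = 0
  1+1 = 0 carry 1
  final carry 1

0b100010101000111111111110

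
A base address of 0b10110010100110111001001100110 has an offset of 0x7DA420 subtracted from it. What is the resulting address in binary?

0b10101110101011100111001000110

0x7DA420 = 0b11111011010010000100000 in binary.
Subtract column by column in base 2:
  0-0 → 0
  1-0 → 1
  1-0 → 1
  0-0 → 0
  0-0 → 0
  1-1 → 0
  1-0 → 1
  0-0 → 0
  0-0 → 0
  1-0 → 1
  0-1 → 1 (borrow)
  0-0-1 → 1 (borrow)
  1-0-1 → 0
  1-1 → 0
  1-0 → 1
  0-1 → 1 (borrow)
  1-1-1 → 1 (borrow)
  1-0-1 → 0
  0-1 → 1 (borrow)
  0-1-1 → 0 (borrow)
  1-1-1 → 1 (borrow)
  0-1-1 → 0 (borrow)
  1-1-1 → 1 (borrow)
  0-0-1 → 1 (borrow)
  0-0-1 → 1 (borrow)
  1-0-1 → 0
  1-0 → 1
  0-0 → 0
  1-0 → 1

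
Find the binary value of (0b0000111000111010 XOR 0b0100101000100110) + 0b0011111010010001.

First 0b0000111000111010 XOR 0b0100101000100110 = 0b0100010000011100.
Add column by column in base 2, right to left:
  0+1 = 1
  0+0 = 0
  1+0 = 1
  1+0 = 1
  1+1 = 0 carry 1
  0+0+1 = 1
  0+0 = 0
  0+1 = 1
  0+0 = 0
  0+1 = 1
  1+1 = 0 carry 1
  0+1+1 = 0 carry 1
  0+1+1 = 0 carry 1
  0+1+1 = 0 carry 1
  1+0+1 = 0 carry 1
  final carry 1

0b1000001010101101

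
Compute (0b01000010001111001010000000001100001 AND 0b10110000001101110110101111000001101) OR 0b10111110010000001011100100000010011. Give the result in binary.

0b10111110011101001011100100000010011

0b01000010001111001010000000001100001 AND 0b10110000001101110110101111000001101 = 0b00000000001101000010000000000000001.
Then OR with 0b10111110010000001011100100000010011.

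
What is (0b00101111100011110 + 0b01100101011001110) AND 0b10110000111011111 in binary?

0b10010000111001100

Add column by column in base 2, right to left:
  0+0 = 0
  1+1 = 0 carry 1
  1+1+1 = 1 carry 1
  1+1+1 = 1 carry 1
  1+0+1 = 0 carry 1
  0+0+1 = 1
  0+1 = 1
  0+1 = 1
  1+0 = 1
  1+1 = 0 carry 1
  1+0+1 = 0 carry 1
  1+1+1 = 1 carry 1
  1+0+1 = 0 carry 1
  0+0+1 = 1
  1+1 = 0 carry 1
  0+1+1 = 0 carry 1
  final carry 1
Sum = 0b10010100111101100; now AND with 0b10110000111011111:
  10010100111101100
& 10110000111011111
= 10010000111001100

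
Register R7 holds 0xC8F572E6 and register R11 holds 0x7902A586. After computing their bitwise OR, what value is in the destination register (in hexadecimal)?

OR each hex digit independently (no carries):
  C|7=F, 8|9=9, F|0=F, 5|2=7, 7|A=F, 2|5=7, E|8=E, 6|6=6

0xF9F7F7E6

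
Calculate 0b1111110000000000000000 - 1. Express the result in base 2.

0b1111101111111111111111

The trailing 16 digits are 0, so subtracting 1 borrows through: they become 1 and the next digit up decrements.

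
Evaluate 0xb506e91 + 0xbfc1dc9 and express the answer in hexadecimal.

0x174c8c5a

Add column by column in base 16, right to left:
  1+9 = a
  9+c = 5 carry 1
  e+d+1 = c carry 1
  6+1+1 = 8
  0+c = c
  5+f = 4 carry 1
  b+b+1 = 7 carry 1
  final carry 1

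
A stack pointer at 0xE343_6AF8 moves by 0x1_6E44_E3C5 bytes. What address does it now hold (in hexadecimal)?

0x251884EBD

Add column by column in base 16, right to left:
  8+5 = D
  F+C = B carry 1
  A+3+1 = E
  6+E = 4 carry 1
  3+4+1 = 8
  4+4 = 8
  3+E = 1 carry 1
  E+6+1 = 5 carry 1
  0+1+1 = 2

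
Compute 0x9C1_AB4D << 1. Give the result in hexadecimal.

1 bits is not a whole number of base-16 digits; in binary: 1001110000011010101101001101 << 1 = 10011100000110101011010011010.

0x1383569A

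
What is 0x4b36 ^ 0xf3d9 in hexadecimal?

0xb8ef

XOR each hex digit independently (no carries):
  4^f=b, b^3=8, 3^d=e, 6^9=f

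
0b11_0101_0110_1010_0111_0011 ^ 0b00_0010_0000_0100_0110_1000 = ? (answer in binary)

XOR bit by bit (1 where the bits differ):
  1101010110101001110011
^ 0000100000010001101000
= 1101110110111000011011

0b1101110110111000011011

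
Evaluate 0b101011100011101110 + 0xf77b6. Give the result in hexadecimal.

0b101011100011101110 = 0x2b8ee in hexadecimal.
Add column by column in base 16, right to left:
  e+6 = 4 carry 1
  e+b+1 = a carry 1
  8+7+1 = 0 carry 1
  b+7+1 = 3 carry 1
  2+f+1 = 2 carry 1
  final carry 1

0x1230a4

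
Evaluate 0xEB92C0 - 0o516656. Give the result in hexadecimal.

0o516656 = 0x29DAE in hexadecimal.
Subtract column by column in base 16:
  0-E → 2 (borrow)
  C-A-1 → 1
  2-D → 5 (borrow)
  9-9-1 → F (borrow)
  B-2-1 → 8
  E-0 → E

0xE8F512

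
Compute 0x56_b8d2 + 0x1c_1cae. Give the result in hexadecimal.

0x72d580

Add column by column in base 16, right to left:
  2+e = 0 carry 1
  d+a+1 = 8 carry 1
  8+c+1 = 5 carry 1
  b+1+1 = d
  6+c = 2 carry 1
  5+1+1 = 7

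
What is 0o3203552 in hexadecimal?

0xd076a

Each octal digit is 3 bits: 3=011 2=010 0=000 3=011 5=101 5=101 2=010.
Group the bits into nibbles: 1101 0000 0111 0110 1010 → d076a.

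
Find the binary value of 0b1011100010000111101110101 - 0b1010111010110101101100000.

0b100111010010000010101

Subtract column by column in base 2:
  1-0 → 1
  0-0 → 0
  1-0 → 1
  0-0 → 0
  1-0 → 1
  1-1 → 0
  1-1 → 0
  0-0 → 0
  1-1 → 0
  1-1 → 0
  1-0 → 1
  1-1 → 0
  0-0 → 0
  0-1 → 1 (borrow)
  0-1-1 → 0 (borrow)
  0-0-1 → 1 (borrow)
  1-1-1 → 1 (borrow)
  0-0-1 → 1 (borrow)
  0-1-1 → 0 (borrow)
  0-1-1 → 0 (borrow)
  1-1-1 → 1 (borrow)
  1-0-1 → 0
  1-1 → 0
  0-0 → 0
  1-1 → 0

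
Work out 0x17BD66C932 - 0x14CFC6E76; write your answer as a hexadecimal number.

Subtract column by column in base 16:
  2-6 → C (borrow)
  3-7-1 → B (borrow)
  9-E-1 → A (borrow)
  C-6-1 → 5
  6-C → A (borrow)
  6-F-1 → 6 (borrow)
  D-C-1 → 0
  B-4 → 7
  7-1 → 6
  1-0 → 1

0x16706A5ABC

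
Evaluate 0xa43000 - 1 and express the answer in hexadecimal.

The trailing 3 digits are 0, so subtracting 1 borrows through: they become F and the next digit up decrements.

0xa42fff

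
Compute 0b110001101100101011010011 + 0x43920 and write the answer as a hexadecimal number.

0xCB03F3

0b110001101100101011010011 = 0xC6CAD3 in hexadecimal.
Add column by column in base 16, right to left:
  3+0 = 3
  D+2 = F
  A+9 = 3 carry 1
  C+3+1 = 0 carry 1
  6+4+1 = B
  C+0 = C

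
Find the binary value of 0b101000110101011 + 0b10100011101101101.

0b11001100100011000

Add column by column in base 2, right to left:
  1+1 = 0 carry 1
  1+0+1 = 0 carry 1
  0+1+1 = 0 carry 1
  1+1+1 = 1 carry 1
  0+0+1 = 1
  1+1 = 0 carry 1
  0+1+1 = 0 carry 1
  1+0+1 = 0 carry 1
  1+1+1 = 1 carry 1
  0+1+1 = 0 carry 1
  0+1+1 = 0 carry 1
  0+0+1 = 1
  1+0 = 1
  0+0 = 0
  1+1 = 0 carry 1
  0+0+1 = 1
  0+1 = 1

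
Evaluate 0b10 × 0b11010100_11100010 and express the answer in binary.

0b11010100111000100

Multiply each base-2 digit by 2, carrying:
  0×2 = 0 → write 0
  1×2 = 2 → write 0 carry 1
  0×2+1 = 1 → write 1
  0×2 = 0 → write 0
  0×2 = 0 → write 0
  1×2 = 2 → write 0 carry 1
  1×2+1 = 3 → write 1 carry 1
  1×2+1 = 3 → write 1 carry 1
  0×2+1 = 1 → write 1
  0×2 = 0 → write 0
  1×2 = 2 → write 0 carry 1
  0×2+1 = 1 → write 1
  1×2 = 2 → write 0 carry 1
  0×2+1 = 1 → write 1
  1×2 = 2 → write 0 carry 1
  1×2+1 = 3 → write 1 carry 1
  remaining carry: 1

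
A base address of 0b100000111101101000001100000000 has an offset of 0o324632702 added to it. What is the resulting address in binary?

0b100100010010011011100011000010

0o324632702 = 0b11010100110011010111000010 in binary.
Add column by column in base 2, right to left:
  0+0 = 0
  0+1 = 1
  0+0 = 0
  0+0 = 0
  0+0 = 0
  0+0 = 0
  0+1 = 1
  0+1 = 1
  1+1 = 0 carry 1
  1+0+1 = 0 carry 1
  0+1+1 = 0 carry 1
  0+0+1 = 1
  0+1 = 1
  0+1 = 1
  0+0 = 0
  1+0 = 1
  0+1 = 1
  1+1 = 0 carry 1
  1+0+1 = 0 carry 1
  0+0+1 = 1
  1+1 = 0 carry 1
  1+0+1 = 0 carry 1
  1+1+1 = 1 carry 1
  1+0+1 = 0 carry 1
  0+1+1 = 0 carry 1
  0+1+1 = 0 carry 1
  0+0+1 = 1
  0+0 = 0
  0+0 = 0
  1+0 = 1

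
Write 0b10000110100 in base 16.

0x434

Group the bits into nibbles: 0100 0011 0100 → 434.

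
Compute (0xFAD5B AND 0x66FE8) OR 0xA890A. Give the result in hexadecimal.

0xFAD5B AND 0x66FE8 = 0x62D48.
Then OR with 0xA890A.

0xEAD4A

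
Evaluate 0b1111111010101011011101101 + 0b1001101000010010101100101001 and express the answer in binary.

0b1011100111101000001000010110

Add column by column in base 2, right to left:
  1+1 = 0 carry 1
  0+0+1 = 1
  1+0 = 1
  1+1 = 0 carry 1
  0+0+1 = 1
  1+1 = 0 carry 1
  1+0+1 = 0 carry 1
  1+0+1 = 0 carry 1
  0+1+1 = 0 carry 1
  1+1+1 = 1 carry 1
  1+0+1 = 0 carry 1
  0+1+1 = 0 carry 1
  1+0+1 = 0 carry 1
  0+1+1 = 0 carry 1
  1+0+1 = 0 carry 1
  0+0+1 = 1
  1+1 = 0 carry 1
  0+0+1 = 1
  1+0 = 1
  1+0 = 1
  1+0 = 1
  1+1 = 0 carry 1
  1+0+1 = 0 carry 1
  1+1+1 = 1 carry 1
  1+1+1 = 1 carry 1
  0+0+1 = 1
  0+0 = 0
  0+1 = 1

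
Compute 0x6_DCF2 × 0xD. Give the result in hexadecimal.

Multiply each base-16 digit by 13, carrying:
  2×13 = 26 → write A carry 1
  F×13+1 = 196 → write 4 carry 12
  C×13+12 = 168 → write 8 carry 10
  D×13+10 = 179 → write 3 carry 11
  6×13+11 = 89 → write 9 carry 5
  remaining carry: 5

0x59384A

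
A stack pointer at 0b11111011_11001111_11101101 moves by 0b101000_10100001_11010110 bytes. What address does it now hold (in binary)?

Add column by column in base 2, right to left:
  1+0 = 1
  0+1 = 1
  1+1 = 0 carry 1
  1+0+1 = 0 carry 1
  0+1+1 = 0 carry 1
  1+0+1 = 0 carry 1
  1+1+1 = 1 carry 1
  1+1+1 = 1 carry 1
  1+1+1 = 1 carry 1
  1+0+1 = 0 carry 1
  1+0+1 = 0 carry 1
  1+0+1 = 0 carry 1
  0+0+1 = 1
  0+1 = 1
  1+0 = 1
  1+1 = 0 carry 1
  1+0+1 = 0 carry 1
  1+0+1 = 0 carry 1
  0+0+1 = 1
  1+1 = 0 carry 1
  1+0+1 = 0 carry 1
  1+1+1 = 1 carry 1
  1+0+1 = 0 carry 1
  1+0+1 = 0 carry 1
  final carry 1

0b1001001000111000111000011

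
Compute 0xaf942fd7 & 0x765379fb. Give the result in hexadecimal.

0x261029d3

AND each hex digit independently (no carries):
  a&7=2, f&6=6, 9&5=1, 4&3=0, 2&7=2, f&9=9, d&f=d, 7&b=3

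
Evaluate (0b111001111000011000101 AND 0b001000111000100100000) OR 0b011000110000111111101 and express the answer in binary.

0b11000111000111111101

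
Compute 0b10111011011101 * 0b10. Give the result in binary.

0b101110110111010

Multiply each base-2 digit by 2, carrying:
  1×2 = 2 → write 0 carry 1
  0×2+1 = 1 → write 1
  1×2 = 2 → write 0 carry 1
  1×2+1 = 3 → write 1 carry 1
  1×2+1 = 3 → write 1 carry 1
  0×2+1 = 1 → write 1
  1×2 = 2 → write 0 carry 1
  1×2+1 = 3 → write 1 carry 1
  0×2+1 = 1 → write 1
  1×2 = 2 → write 0 carry 1
  1×2+1 = 3 → write 1 carry 1
  1×2+1 = 3 → write 1 carry 1
  0×2+1 = 1 → write 1
  1×2 = 2 → write 0 carry 1
  remaining carry: 1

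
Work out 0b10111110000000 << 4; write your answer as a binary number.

0b101111100000000000

Left shift by 4: append 4 zero bits.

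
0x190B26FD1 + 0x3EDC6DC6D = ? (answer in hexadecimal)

0x57E794C3E

Add column by column in base 16, right to left:
  1+D = E
  D+6 = 3 carry 1
  F+C+1 = C carry 1
  6+D+1 = 4 carry 1
  2+6+1 = 9
  B+C = 7 carry 1
  0+D+1 = E
  9+E = 7 carry 1
  1+3+1 = 5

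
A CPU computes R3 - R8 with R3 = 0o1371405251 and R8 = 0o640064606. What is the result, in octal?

Subtract column by column in base 8:
  1-6 → 3 (borrow)
  5-0-1 → 4
  2-6 → 4 (borrow)
  5-4-1 → 0
  0-6 → 2 (borrow)
  4-0-1 → 3
  1-0 → 1
  7-4 → 3
  3-6 → 5 (borrow)
  1-0-1 → 0

0o531320443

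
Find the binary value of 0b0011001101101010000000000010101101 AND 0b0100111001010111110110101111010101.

AND bit by bit (1 only where both bits are 1):
  0011001101101010000000000010101101
& 0100111001010111110110101111010101
= 0000001001000010000000000010000101

0b0000001001000010000000000010000101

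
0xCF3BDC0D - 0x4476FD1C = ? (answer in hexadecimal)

0x8AC4DEF1

Subtract column by column in base 16:
  D-C → 1
  0-1 → F (borrow)
  C-D-1 → E (borrow)
  D-F-1 → D (borrow)
  B-6-1 → 4
  3-7 → C (borrow)
  F-4-1 → A
  C-4 → 8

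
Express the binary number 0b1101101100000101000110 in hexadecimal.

0x36C146

Group the bits into nibbles: 0011 0110 1100 0001 0100 0110 → 36C146.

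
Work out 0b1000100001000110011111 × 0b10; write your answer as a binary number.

0b10001000010001100111110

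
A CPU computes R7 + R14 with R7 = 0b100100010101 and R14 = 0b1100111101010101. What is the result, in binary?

Add column by column in base 2, right to left:
  1+1 = 0 carry 1
  0+0+1 = 1
  1+1 = 0 carry 1
  0+0+1 = 1
  1+1 = 0 carry 1
  0+0+1 = 1
  0+1 = 1
  0+0 = 0
  1+1 = 0 carry 1
  0+1+1 = 0 carry 1
  0+1+1 = 0 carry 1
  1+1+1 = 1 carry 1
  0+0+1 = 1
  0+0 = 0
  0+1 = 1
  0+1 = 1

0b1101100001101010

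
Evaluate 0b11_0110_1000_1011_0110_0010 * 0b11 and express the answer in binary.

0b101000111010001000100110

Multiply each base-2 digit by 3, carrying:
  0×3 = 0 → write 0
  1×3 = 3 → write 1 carry 1
  0×3+1 = 1 → write 1
  0×3 = 0 → write 0
  0×3 = 0 → write 0
  1×3 = 3 → write 1 carry 1
  1×3+1 = 4 → write 0 carry 2
  0×3+2 = 2 → write 0 carry 1
  1×3+1 = 4 → write 0 carry 2
  1×3+2 = 5 → write 1 carry 2
  0×3+2 = 2 → write 0 carry 1
  1×3+1 = 4 → write 0 carry 2
  0×3+2 = 2 → write 0 carry 1
  0×3+1 = 1 → write 1
  0×3 = 0 → write 0
  1×3 = 3 → write 1 carry 1
  0×3+1 = 1 → write 1
  1×3 = 3 → write 1 carry 1
  1×3+1 = 4 → write 0 carry 2
  0×3+2 = 2 → write 0 carry 1
  1×3+1 = 4 → write 0 carry 2
  1×3+2 = 5 → write 1 carry 2
  remaining carry: 10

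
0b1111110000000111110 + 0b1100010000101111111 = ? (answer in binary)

0b11100000000110111101

Add column by column in base 2, right to left:
  0+1 = 1
  1+1 = 0 carry 1
  1+1+1 = 1 carry 1
  1+1+1 = 1 carry 1
  1+1+1 = 1 carry 1
  1+1+1 = 1 carry 1
  0+1+1 = 0 carry 1
  0+0+1 = 1
  0+1 = 1
  0+0 = 0
  0+0 = 0
  0+0 = 0
  0+0 = 0
  1+1 = 0 carry 1
  1+0+1 = 0 carry 1
  1+0+1 = 0 carry 1
  1+0+1 = 0 carry 1
  1+1+1 = 1 carry 1
  1+1+1 = 1 carry 1
  final carry 1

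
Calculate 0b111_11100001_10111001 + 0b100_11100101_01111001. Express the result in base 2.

Add column by column in base 2, right to left:
  1+1 = 0 carry 1
  0+0+1 = 1
  0+0 = 0
  1+1 = 0 carry 1
  1+1+1 = 1 carry 1
  1+1+1 = 1 carry 1
  0+1+1 = 0 carry 1
  1+0+1 = 0 carry 1
  1+1+1 = 1 carry 1
  0+0+1 = 1
  0+1 = 1
  0+0 = 0
  0+0 = 0
  1+1 = 0 carry 1
  1+1+1 = 1 carry 1
  1+1+1 = 1 carry 1
  1+0+1 = 0 carry 1
  1+0+1 = 0 carry 1
  1+1+1 = 1 carry 1
  final carry 1

0b11001100011100110010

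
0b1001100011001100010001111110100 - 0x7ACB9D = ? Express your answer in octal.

0o11372654127

0b1001100011001100010001111110100 = 0o11431421764 in octal.
0x7ACB9D = 0o36545635 in octal.
Subtract column by column in base 8:
  4-5 → 7 (borrow)
  6-3-1 → 2
  7-6 → 1
  1-5 → 4 (borrow)
  2-4-1 → 5 (borrow)
  4-5-1 → 6 (borrow)
  1-6-1 → 2 (borrow)
  3-3-1 → 7 (borrow)
  4-0-1 → 3
  1-0 → 1
  1-0 → 1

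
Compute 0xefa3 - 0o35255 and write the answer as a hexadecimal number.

0o35255 = 0x3aad in hexadecimal.
Subtract column by column in base 16:
  3-d → 6 (borrow)
  a-a-1 → f (borrow)
  f-a-1 → 4
  e-3 → b

0xb4f6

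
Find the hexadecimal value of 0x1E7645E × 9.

0x1122874E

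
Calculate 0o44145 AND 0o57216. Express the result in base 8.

0o44004

AND each oct digit independently (no carries):
  4&5=4, 4&7=4, 1&2=0, 4&1=0, 5&6=4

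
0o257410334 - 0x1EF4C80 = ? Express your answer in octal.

0o63542134

0x1EF4C80 = 0o173646200 in octal.
Subtract column by column in base 8:
  4-0 → 4
  3-0 → 3
  3-2 → 1
  0-6 → 2 (borrow)
  1-4-1 → 4 (borrow)
  4-6-1 → 5 (borrow)
  7-3-1 → 3
  5-7 → 6 (borrow)
  2-1-1 → 0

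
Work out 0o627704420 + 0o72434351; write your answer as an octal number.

Add column by column in base 8, right to left:
  0+1 = 1
  2+5 = 7
  4+3 = 7
  4+4 = 0 carry 1
  0+3+1 = 4
  7+4 = 3 carry 1
  7+2+1 = 2 carry 1
  2+7+1 = 2 carry 1
  6+0+1 = 7

0o722340771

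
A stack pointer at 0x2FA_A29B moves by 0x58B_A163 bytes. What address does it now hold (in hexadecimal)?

0x88643FE

Add column by column in base 16, right to left:
  B+3 = E
  9+6 = F
  2+1 = 3
  A+A = 4 carry 1
  A+B+1 = 6 carry 1
  F+8+1 = 8 carry 1
  2+5+1 = 8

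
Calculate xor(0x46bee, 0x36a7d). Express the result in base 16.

0x70193

XOR each hex digit independently (no carries):
  4^3=7, 6^6=0, b^a=1, e^7=9, e^d=3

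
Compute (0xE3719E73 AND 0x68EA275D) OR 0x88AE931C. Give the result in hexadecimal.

0xE3719E73 AND 0x68EA275D = 0x60600651.
Then OR with 0x88AE931C.

0xE8EE975D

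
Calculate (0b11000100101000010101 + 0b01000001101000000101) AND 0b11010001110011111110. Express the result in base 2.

0b10000011010

Add column by column in base 2, right to left:
  1+1 = 0 carry 1
  0+0+1 = 1
  1+1 = 0 carry 1
  0+0+1 = 1
  1+0 = 1
  0+0 = 0
  0+0 = 0
  0+0 = 0
  0+0 = 0
  1+1 = 0 carry 1
  0+0+1 = 1
  1+1 = 0 carry 1
  0+1+1 = 0 carry 1
  0+0+1 = 1
  1+0 = 1
  0+0 = 0
  0+0 = 0
  0+0 = 0
  1+1 = 0 carry 1
  1+0+1 = 0 carry 1
  final carry 1
Sum = 0b100000110010000011010; now AND with 0b11010001110011111110:
  100000110010000011010
& 011010001110011111110
= 000000000010000011010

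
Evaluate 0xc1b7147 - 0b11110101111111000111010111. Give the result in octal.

0o1020677560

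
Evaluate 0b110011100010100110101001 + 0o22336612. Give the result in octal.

0b110011100010100110101001 = 0o63424651 in octal.
Add column by column in base 8, right to left:
  1+2 = 3
  5+1 = 6
  6+6 = 4 carry 1
  4+6+1 = 3 carry 1
  2+3+1 = 6
  4+3 = 7
  3+2 = 5
  6+2 = 0 carry 1
  final carry 1

0o105763463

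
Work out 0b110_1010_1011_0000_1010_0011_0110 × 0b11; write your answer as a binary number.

0b10100000000010001111010100010

Multiply each base-2 digit by 3, carrying:
  0×3 = 0 → write 0
  1×3 = 3 → write 1 carry 1
  1×3+1 = 4 → write 0 carry 2
  0×3+2 = 2 → write 0 carry 1
  1×3+1 = 4 → write 0 carry 2
  1×3+2 = 5 → write 1 carry 2
  0×3+2 = 2 → write 0 carry 1
  0×3+1 = 1 → write 1
  0×3 = 0 → write 0
  1×3 = 3 → write 1 carry 1
  0×3+1 = 1 → write 1
  1×3 = 3 → write 1 carry 1
  0×3+1 = 1 → write 1
  0×3 = 0 → write 0
  0×3 = 0 → write 0
  0×3 = 0 → write 0
  1×3 = 3 → write 1 carry 1
  1×3+1 = 4 → write 0 carry 2
  0×3+2 = 2 → write 0 carry 1
  1×3+1 = 4 → write 0 carry 2
  0×3+2 = 2 → write 0 carry 1
  1×3+1 = 4 → write 0 carry 2
  0×3+2 = 2 → write 0 carry 1
  1×3+1 = 4 → write 0 carry 2
  0×3+2 = 2 → write 0 carry 1
  1×3+1 = 4 → write 0 carry 2
  1×3+2 = 5 → write 1 carry 2
  remaining carry: 10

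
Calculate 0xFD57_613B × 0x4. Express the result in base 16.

Multiply each base-16 digit by 4, carrying:
  B×4 = 44 → write C carry 2
  3×4+2 = 14 → write E
  1×4 = 4 → write 4
  6×4 = 24 → write 8 carry 1
  7×4+1 = 29 → write D carry 1
  5×4+1 = 21 → write 5 carry 1
  D×4+1 = 53 → write 5 carry 3
  F×4+3 = 63 → write F carry 3
  remaining carry: 3

0x3F55D84EC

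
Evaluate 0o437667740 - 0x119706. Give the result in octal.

0o433354332

0x119706 = 0o4313406 in octal.
Subtract column by column in base 8:
  0-6 → 2 (borrow)
  4-0-1 → 3
  7-4 → 3
  7-3 → 4
  6-1 → 5
  6-3 → 3
  7-4 → 3
  3-0 → 3
  4-0 → 4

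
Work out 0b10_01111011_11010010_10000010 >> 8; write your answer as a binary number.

Right shift by 8: drop the 8 least-significant bits.

0b100111101111010010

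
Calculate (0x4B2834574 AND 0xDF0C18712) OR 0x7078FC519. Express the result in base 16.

0x4B2834574 AND 0xDF0C18712 = 0x4B0810510.
Then OR with 0x7078FC519.

0x7B78FC519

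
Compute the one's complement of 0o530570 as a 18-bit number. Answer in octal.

Each oct digit d becomes 7−d:
  5→2, 3→4, 0→7, 5→2, 7→0, 0→7

0o247207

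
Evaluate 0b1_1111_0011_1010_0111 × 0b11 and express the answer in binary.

Multiply each base-2 digit by 3, carrying:
  1×3 = 3 → write 1 carry 1
  1×3+1 = 4 → write 0 carry 2
  1×3+2 = 5 → write 1 carry 2
  0×3+2 = 2 → write 0 carry 1
  0×3+1 = 1 → write 1
  1×3 = 3 → write 1 carry 1
  0×3+1 = 1 → write 1
  1×3 = 3 → write 1 carry 1
  1×3+1 = 4 → write 0 carry 2
  1×3+2 = 5 → write 1 carry 2
  0×3+2 = 2 → write 0 carry 1
  0×3+1 = 1 → write 1
  1×3 = 3 → write 1 carry 1
  1×3+1 = 4 → write 0 carry 2
  1×3+2 = 5 → write 1 carry 2
  1×3+2 = 5 → write 1 carry 2
  1×3+2 = 5 → write 1 carry 2
  remaining carry: 10

0b1011101101011110101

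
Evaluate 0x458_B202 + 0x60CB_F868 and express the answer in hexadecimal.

Add column by column in base 16, right to left:
  2+8 = A
  0+6 = 6
  2+8 = A
  B+F = A carry 1
  8+B+1 = 4 carry 1
  5+C+1 = 2 carry 1
  4+0+1 = 5
  0+6 = 6

0x6524AA6A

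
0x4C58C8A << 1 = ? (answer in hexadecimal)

0x98B1914

1 bits is not a whole number of base-16 digits; in binary: 100110001011000110010001010 << 1 = 1001100010110001100100010100.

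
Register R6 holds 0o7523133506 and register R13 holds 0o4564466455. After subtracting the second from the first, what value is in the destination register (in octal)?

Subtract column by column in base 8:
  6-5 → 1
  0-5 → 3 (borrow)
  5-4-1 → 0
  3-6 → 5 (borrow)
  3-6-1 → 4 (borrow)
  1-4-1 → 4 (borrow)
  3-4-1 → 6 (borrow)
  2-6-1 → 3 (borrow)
  5-5-1 → 7 (borrow)
  7-4-1 → 2

0o2736445031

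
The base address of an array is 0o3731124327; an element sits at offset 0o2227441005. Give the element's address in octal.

Add column by column in base 8, right to left:
  7+5 = 4 carry 1
  2+0+1 = 3
  3+0 = 3
  4+1 = 5
  2+4 = 6
  1+4 = 5
  1+7 = 0 carry 1
  3+2+1 = 6
  7+2 = 1 carry 1
  3+2+1 = 6

0o6160565334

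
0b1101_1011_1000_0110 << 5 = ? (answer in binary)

0b110110111000011000000

Left shift by 5: append 5 zero bits.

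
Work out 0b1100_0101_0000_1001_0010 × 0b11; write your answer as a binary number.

0b1001001111000110110110

Multiply each base-2 digit by 3, carrying:
  0×3 = 0 → write 0
  1×3 = 3 → write 1 carry 1
  0×3+1 = 1 → write 1
  0×3 = 0 → write 0
  1×3 = 3 → write 1 carry 1
  0×3+1 = 1 → write 1
  0×3 = 0 → write 0
  1×3 = 3 → write 1 carry 1
  0×3+1 = 1 → write 1
  0×3 = 0 → write 0
  0×3 = 0 → write 0
  0×3 = 0 → write 0
  1×3 = 3 → write 1 carry 1
  0×3+1 = 1 → write 1
  1×3 = 3 → write 1 carry 1
  0×3+1 = 1 → write 1
  0×3 = 0 → write 0
  0×3 = 0 → write 0
  1×3 = 3 → write 1 carry 1
  1×3+1 = 4 → write 0 carry 2
  remaining carry: 10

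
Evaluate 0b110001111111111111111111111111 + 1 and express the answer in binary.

The trailing 25 digits are 1 (max in base 2), so adding 1 cascades: they roll to 0 and the next digit up increments.

0b110010000000000000000000000000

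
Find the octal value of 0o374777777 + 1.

The trailing 6 digits are 7 (max in base 8), so adding 1 cascades: they roll to 0 and the next digit up increments.

0o375000000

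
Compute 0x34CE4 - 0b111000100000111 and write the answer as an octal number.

0x34CE4 = 0o646344 in octal.
0b111000100000111 = 0o70407 in octal.
Subtract column by column in base 8:
  4-7 → 5 (borrow)
  4-0-1 → 3
  3-4 → 7 (borrow)
  6-0-1 → 5
  4-7 → 5 (borrow)
  6-0-1 → 5

0o555735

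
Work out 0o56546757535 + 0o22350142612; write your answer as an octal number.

0o101117122347

Add column by column in base 8, right to left:
  5+2 = 7
  3+1 = 4
  5+6 = 3 carry 1
  7+2+1 = 2 carry 1
  5+4+1 = 2 carry 1
  7+1+1 = 1 carry 1
  6+0+1 = 7
  4+5 = 1 carry 1
  5+3+1 = 1 carry 1
  6+2+1 = 1 carry 1
  5+2+1 = 0 carry 1
  final carry 1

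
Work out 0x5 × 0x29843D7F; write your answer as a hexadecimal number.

0xCF95337B

Multiply each base-16 digit by 5, carrying:
  F×5 = 75 → write B carry 4
  7×5+4 = 39 → write 7 carry 2
  D×5+2 = 67 → write 3 carry 4
  3×5+4 = 19 → write 3 carry 1
  4×5+1 = 21 → write 5 carry 1
  8×5+1 = 41 → write 9 carry 2
  9×5+2 = 47 → write F carry 2
  2×5+2 = 12 → write C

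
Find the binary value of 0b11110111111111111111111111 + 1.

0b11111000000000000000000000

The trailing 21 digits are 1 (max in base 2), so adding 1 cascades: they roll to 0 and the next digit up increments.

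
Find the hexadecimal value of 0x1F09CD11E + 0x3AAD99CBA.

Add column by column in base 16, right to left:
  E+A = 8 carry 1
  1+B+1 = D
  1+C = D
  D+9 = 6 carry 1
  C+9+1 = 6 carry 1
  9+D+1 = 7 carry 1
  0+A+1 = B
  F+A = 9 carry 1
  1+3+1 = 5

0x59B766DD8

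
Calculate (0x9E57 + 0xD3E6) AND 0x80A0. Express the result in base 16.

0x20

Add column by column in base 16, right to left:
  7+6 = D
  5+E = 3 carry 1
  E+3+1 = 2 carry 1
  9+D+1 = 7 carry 1
  final carry 1
Sum = 0x1723D; now AND with 0x80A0:
  1&0=0, 7&8=0, 2&0=0, 3&A=2, D&0=0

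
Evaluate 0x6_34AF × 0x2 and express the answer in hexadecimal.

0xC695E

Multiply each base-16 digit by 2, carrying:
  F×2 = 30 → write E carry 1
  A×2+1 = 21 → write 5 carry 1
  4×2+1 = 9 → write 9
  3×2 = 6 → write 6
  6×2 = 12 → write C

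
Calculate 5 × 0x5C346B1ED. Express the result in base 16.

Multiply each base-16 digit by 5, carrying:
  D×5 = 65 → write 1 carry 4
  E×5+4 = 74 → write A carry 4
  1×5+4 = 9 → write 9
  B×5 = 55 → write 7 carry 3
  6×5+3 = 33 → write 1 carry 2
  4×5+2 = 22 → write 6 carry 1
  3×5+1 = 16 → write 0 carry 1
  C×5+1 = 61 → write D carry 3
  5×5+3 = 28 → write C carry 1
  remaining carry: 1

0x1CD06179A1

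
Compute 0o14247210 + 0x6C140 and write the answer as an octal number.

0x6C140 = 0o1540500 in octal.
Add column by column in base 8, right to left:
  0+0 = 0
  1+0 = 1
  2+5 = 7
  7+0 = 7
  4+4 = 0 carry 1
  2+5+1 = 0 carry 1
  4+1+1 = 6
  1+0 = 1

0o16007710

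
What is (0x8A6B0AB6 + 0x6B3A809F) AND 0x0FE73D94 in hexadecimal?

Add column by column in base 16, right to left:
  6+F = 5 carry 1
  B+9+1 = 5 carry 1
  A+0+1 = B
  0+8 = 8
  B+A = 5 carry 1
  6+3+1 = A
  A+B = 5 carry 1
  8+6+1 = F
Sum = 0xF5A58B55; now AND with 0x0FE73D94:
  F&0=0, 5&F=5, A&E=A, 5&7=5, 8&3=0, B&D=9, 5&9=1, 5&4=4

0x5A50914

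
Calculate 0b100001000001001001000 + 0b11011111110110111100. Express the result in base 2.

Add column by column in base 2, right to left:
  0+0 = 0
  0+0 = 0
  0+1 = 1
  1+1 = 0 carry 1
  0+1+1 = 0 carry 1
  0+1+1 = 0 carry 1
  1+0+1 = 0 carry 1
  0+1+1 = 0 carry 1
  0+1+1 = 0 carry 1
  1+0+1 = 0 carry 1
  0+1+1 = 0 carry 1
  0+1+1 = 0 carry 1
  0+1+1 = 0 carry 1
  0+1+1 = 0 carry 1
  0+1+1 = 0 carry 1
  1+1+1 = 1 carry 1
  0+1+1 = 0 carry 1
  0+0+1 = 1
  0+1 = 1
  0+1 = 1
  1+0 = 1

0b111101000000000000100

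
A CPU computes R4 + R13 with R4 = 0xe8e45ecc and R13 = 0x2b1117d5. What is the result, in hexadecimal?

0x113f576a1

Add column by column in base 16, right to left:
  c+5 = 1 carry 1
  c+d+1 = a carry 1
  e+7+1 = 6 carry 1
  5+1+1 = 7
  4+1 = 5
  e+1 = f
  8+b = 3 carry 1
  e+2+1 = 1 carry 1
  final carry 1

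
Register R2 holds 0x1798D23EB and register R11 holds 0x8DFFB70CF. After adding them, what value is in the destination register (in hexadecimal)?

Add column by column in base 16, right to left:
  B+F = A carry 1
  E+C+1 = B carry 1
  3+0+1 = 4
  2+7 = 9
  D+B = 8 carry 1
  8+F+1 = 8 carry 1
  9+F+1 = 9 carry 1
  7+D+1 = 5 carry 1
  1+8+1 = A

0xA598894BA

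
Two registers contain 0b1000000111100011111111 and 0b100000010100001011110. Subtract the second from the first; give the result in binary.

0b100000101000010100001

Subtract column by column in base 2:
  1-0 → 1
  1-1 → 0
  1-1 → 0
  1-1 → 0
  1-1 → 0
  1-0 → 1
  1-1 → 0
  1-0 → 1
  0-0 → 0
  0-0 → 0
  0-0 → 0
  1-1 → 0
  1-0 → 1
  1-1 → 0
  1-0 → 1
  0-0 → 0
  0-0 → 0
  0-0 → 0
  0-0 → 0
  0-0 → 0
  0-1 → 1 (borrow)
  1-0-1 → 0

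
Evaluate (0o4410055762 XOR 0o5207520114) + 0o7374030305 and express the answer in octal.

0o11213626203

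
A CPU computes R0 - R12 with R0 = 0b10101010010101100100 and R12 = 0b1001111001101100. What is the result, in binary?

Subtract column by column in base 2:
  0-0 → 0
  0-0 → 0
  1-1 → 0
  0-1 → 1 (borrow)
  0-0-1 → 1 (borrow)
  1-1-1 → 1 (borrow)
  1-1-1 → 1 (borrow)
  0-0-1 → 1 (borrow)
  1-0-1 → 0
  0-1 → 1 (borrow)
  1-1-1 → 1 (borrow)
  0-1-1 → 0 (borrow)
  0-1-1 → 0 (borrow)
  1-0-1 → 0
  0-0 → 0
  1-1 → 0
  0-0 → 0
  1-0 → 1
  0-0 → 0
  1-0 → 1

0b10100000011011111000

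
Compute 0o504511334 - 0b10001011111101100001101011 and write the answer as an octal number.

0o270535161

0b10001011111101100001101011 = 0o213754153 in octal.
Subtract column by column in base 8:
  4-3 → 1
  3-5 → 6 (borrow)
  3-1-1 → 1
  1-4 → 5 (borrow)
  1-5-1 → 3 (borrow)
  5-7-1 → 5 (borrow)
  4-3-1 → 0
  0-1 → 7 (borrow)
  5-2-1 → 2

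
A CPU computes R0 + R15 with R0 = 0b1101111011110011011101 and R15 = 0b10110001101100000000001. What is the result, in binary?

Add column by column in base 2, right to left:
  1+1 = 0 carry 1
  0+0+1 = 1
  1+0 = 1
  1+0 = 1
  1+0 = 1
  0+0 = 0
  1+0 = 1
  1+0 = 1
  0+0 = 0
  0+0 = 0
  1+0 = 1
  1+1 = 0 carry 1
  1+1+1 = 1 carry 1
  1+0+1 = 0 carry 1
  0+1+1 = 0 carry 1
  1+1+1 = 1 carry 1
  1+0+1 = 0 carry 1
  1+0+1 = 0 carry 1
  1+0+1 = 0 carry 1
  0+1+1 = 0 carry 1
  1+1+1 = 1 carry 1
  1+0+1 = 0 carry 1
  0+1+1 = 0 carry 1
  final carry 1

0b100100001001010011011110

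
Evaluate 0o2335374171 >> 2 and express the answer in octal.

0o467277036

2 bits is not a whole number of base-8 digits; in binary: 10011011101011111100001111001 >> 2 = 100110111010111111000011110.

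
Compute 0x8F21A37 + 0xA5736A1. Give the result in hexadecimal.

0x134950D8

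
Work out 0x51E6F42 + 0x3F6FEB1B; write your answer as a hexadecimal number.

0x448E5A5D

Add column by column in base 16, right to left:
  2+B = D
  4+1 = 5
  F+B = A carry 1
  6+E+1 = 5 carry 1
  E+F+1 = E carry 1
  1+6+1 = 8
  5+F = 4 carry 1
  0+3+1 = 4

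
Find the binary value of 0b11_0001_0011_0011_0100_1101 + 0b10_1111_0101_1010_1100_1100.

Add column by column in base 2, right to left:
  1+0 = 1
  0+0 = 0
  1+1 = 0 carry 1
  1+1+1 = 1 carry 1
  0+0+1 = 1
  0+0 = 0
  1+1 = 0 carry 1
  0+1+1 = 0 carry 1
  1+0+1 = 0 carry 1
  1+1+1 = 1 carry 1
  0+0+1 = 1
  0+1 = 1
  1+1 = 0 carry 1
  1+0+1 = 0 carry 1
  0+1+1 = 0 carry 1
  0+0+1 = 1
  1+1 = 0 carry 1
  0+1+1 = 0 carry 1
  0+1+1 = 0 carry 1
  0+1+1 = 0 carry 1
  1+0+1 = 0 carry 1
  1+1+1 = 1 carry 1
  final carry 1

0b11000001000111000011001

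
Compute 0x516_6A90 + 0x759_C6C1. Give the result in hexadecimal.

0xC703151

Add column by column in base 16, right to left:
  0+1 = 1
  9+C = 5 carry 1
  A+6+1 = 1 carry 1
  6+C+1 = 3 carry 1
  6+9+1 = 0 carry 1
  1+5+1 = 7
  5+7 = C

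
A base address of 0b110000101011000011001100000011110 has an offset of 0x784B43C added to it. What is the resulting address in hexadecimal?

0x18CE64C5A

0b110000101011000011001100000011110 = 0x18561981E in hexadecimal.
Add column by column in base 16, right to left:
  E+C = A carry 1
  1+3+1 = 5
  8+4 = C
  9+B = 4 carry 1
  1+4+1 = 6
  6+8 = E
  5+7 = C
  8+0 = 8
  1+0 = 1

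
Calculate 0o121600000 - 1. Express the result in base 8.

0o121577777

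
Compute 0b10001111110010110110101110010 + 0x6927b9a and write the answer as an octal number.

0o3042764414

0b10001111110010110110101110010 = 0o2176266562 in octal.
0x6927b9a = 0o644475632 in octal.
Add column by column in base 8, right to left:
  2+2 = 4
  6+3 = 1 carry 1
  5+6+1 = 4 carry 1
  6+5+1 = 4 carry 1
  6+7+1 = 6 carry 1
  2+4+1 = 7
  6+4 = 2 carry 1
  7+4+1 = 4 carry 1
  1+6+1 = 0 carry 1
  2+0+1 = 3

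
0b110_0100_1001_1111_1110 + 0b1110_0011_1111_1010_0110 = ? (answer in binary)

0b101001000100110100100

Add column by column in base 2, right to left:
  0+0 = 0
  1+1 = 0 carry 1
  1+1+1 = 1 carry 1
  1+0+1 = 0 carry 1
  1+0+1 = 0 carry 1
  1+1+1 = 1 carry 1
  1+0+1 = 0 carry 1
  1+1+1 = 1 carry 1
  1+1+1 = 1 carry 1
  0+1+1 = 0 carry 1
  0+1+1 = 0 carry 1
  1+1+1 = 1 carry 1
  0+1+1 = 0 carry 1
  0+1+1 = 0 carry 1
  1+0+1 = 0 carry 1
  0+0+1 = 1
  0+0 = 0
  1+1 = 0 carry 1
  1+1+1 = 1 carry 1
  0+1+1 = 0 carry 1
  final carry 1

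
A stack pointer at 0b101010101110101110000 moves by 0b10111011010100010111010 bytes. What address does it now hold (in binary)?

0b11100110000011000101010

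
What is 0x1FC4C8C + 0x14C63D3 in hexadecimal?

Add column by column in base 16, right to left:
  C+3 = F
  8+D = 5 carry 1
  C+3+1 = 0 carry 1
  4+6+1 = B
  C+C = 8 carry 1
  F+4+1 = 4 carry 1
  1+1+1 = 3

0x348B05F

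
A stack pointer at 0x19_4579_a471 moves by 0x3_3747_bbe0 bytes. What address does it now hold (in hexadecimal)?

Add column by column in base 16, right to left:
  1+0 = 1
  7+e = 5 carry 1
  4+b+1 = 0 carry 1
  a+b+1 = 6 carry 1
  9+7+1 = 1 carry 1
  7+4+1 = c
  5+7 = c
  4+3 = 7
  9+3 = c
  1+0 = 1

0x1c7cc16051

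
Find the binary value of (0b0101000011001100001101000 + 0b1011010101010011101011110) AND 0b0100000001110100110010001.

0b10100110000000

Add column by column in base 2, right to left:
  0+0 = 0
  0+1 = 1
  0+1 = 1
  1+1 = 0 carry 1
  0+1+1 = 0 carry 1
  1+0+1 = 0 carry 1
  1+1+1 = 1 carry 1
  0+0+1 = 1
  0+1 = 1
  0+1 = 1
  0+1 = 1
  1+0 = 1
  1+0 = 1
  0+1 = 1
  0+0 = 0
  1+1 = 0 carry 1
  1+0+1 = 0 carry 1
  0+1+1 = 0 carry 1
  0+0+1 = 1
  0+1 = 1
  0+0 = 0
  1+1 = 0 carry 1
  0+1+1 = 0 carry 1
  1+0+1 = 0 carry 1
  0+1+1 = 0 carry 1
  final carry 1
Sum = 0b10000011000011111111000110; now AND with 0b0100000001110100110010001:
  10000011000011111111000110
& 00100000001110100110010001
= 00000000000010100110000000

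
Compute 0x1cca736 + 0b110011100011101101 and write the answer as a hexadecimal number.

0x1cfe023

0b110011100011101101 = 0x338ed in hexadecimal.
Add column by column in base 16, right to left:
  6+d = 3 carry 1
  3+e+1 = 2 carry 1
  7+8+1 = 0 carry 1
  a+3+1 = e
  c+3 = f
  c+0 = c
  1+0 = 1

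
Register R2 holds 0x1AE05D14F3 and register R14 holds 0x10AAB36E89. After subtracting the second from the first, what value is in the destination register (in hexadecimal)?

0xA35A9A66A

Subtract column by column in base 16:
  3-9 → A (borrow)
  F-8-1 → 6
  4-E → 6 (borrow)
  1-6-1 → A (borrow)
  D-3-1 → 9
  5-B → A (borrow)
  0-A-1 → 5 (borrow)
  E-A-1 → 3
  A-0 → A
  1-1 → 0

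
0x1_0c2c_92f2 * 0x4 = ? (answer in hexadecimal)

0x430b24bc8

Multiply each base-16 digit by 4, carrying:
  2×4 = 8 → write 8
  f×4 = 60 → write c carry 3
  2×4+3 = 11 → write b
  9×4 = 36 → write 4 carry 2
  c×4+2 = 50 → write 2 carry 3
  2×4+3 = 11 → write b
  c×4 = 48 → write 0 carry 3
  0×4+3 = 3 → write 3
  1×4 = 4 → write 4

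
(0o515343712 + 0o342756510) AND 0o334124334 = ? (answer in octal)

Add column by column in base 8, right to left:
  2+0 = 2
  1+1 = 2
  7+5 = 4 carry 1
  3+6+1 = 2 carry 1
  4+5+1 = 2 carry 1
  3+7+1 = 3 carry 1
  5+2+1 = 0 carry 1
  1+4+1 = 6
  5+3 = 0 carry 1
  final carry 1
Sum = 0o1060322422; now AND with 0o334124334:
  1&0=0, 0&3=0, 6&3=2, 0&4=0, 3&1=1, 2&2=2, 2&4=0, 4&3=0, 2&3=2, 2&4=0

0o20120020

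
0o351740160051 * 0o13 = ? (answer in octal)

0o5015242320703

Multiply each base-8 digit by 11, carrying:
  1×11 = 11 → write 3 carry 1
  5×11+1 = 56 → write 0 carry 7
  0×11+7 = 7 → write 7
  0×11 = 0 → write 0
  6×11 = 66 → write 2 carry 8
  1×11+8 = 19 → write 3 carry 2
  0×11+2 = 2 → write 2
  4×11 = 44 → write 4 carry 5
  7×11+5 = 82 → write 2 carry 10
  1×11+10 = 21 → write 5 carry 2
  5×11+2 = 57 → write 1 carry 7
  3×11+7 = 40 → write 0 carry 5
  remaining carry: 5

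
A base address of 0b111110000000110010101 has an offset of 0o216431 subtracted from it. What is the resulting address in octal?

0o7362174

0b111110000000110010101 = 0o7600625 in octal.
Subtract column by column in base 8:
  5-1 → 4
  2-3 → 7 (borrow)
  6-4-1 → 1
  0-6 → 2 (borrow)
  0-1-1 → 6 (borrow)
  6-2-1 → 3
  7-0 → 7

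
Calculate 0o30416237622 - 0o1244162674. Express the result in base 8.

0o27152054726

Subtract column by column in base 8:
  2-4 → 6 (borrow)
  2-7-1 → 2 (borrow)
  6-6-1 → 7 (borrow)
  7-2-1 → 4
  3-6 → 5 (borrow)
  2-1-1 → 0
  6-4 → 2
  1-4 → 5 (borrow)
  4-2-1 → 1
  0-1 → 7 (borrow)
  3-0-1 → 2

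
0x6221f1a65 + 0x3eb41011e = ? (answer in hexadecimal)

Add column by column in base 16, right to left:
  5+e = 3 carry 1
  6+1+1 = 8
  a+1 = b
  1+0 = 1
  f+1 = 0 carry 1
  1+4+1 = 6
  2+b = d
  2+e = 0 carry 1
  6+3+1 = a

0xa0d601b83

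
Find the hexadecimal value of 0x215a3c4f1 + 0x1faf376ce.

0x410973bbf

Add column by column in base 16, right to left:
  1+e = f
  f+c = b carry 1
  4+6+1 = b
  c+7 = 3 carry 1
  3+3+1 = 7
  a+f = 9 carry 1
  5+a+1 = 0 carry 1
  1+f+1 = 1 carry 1
  2+1+1 = 4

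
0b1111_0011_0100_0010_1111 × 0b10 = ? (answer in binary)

Multiply each base-2 digit by 2, carrying:
  1×2 = 2 → write 0 carry 1
  1×2+1 = 3 → write 1 carry 1
  1×2+1 = 3 → write 1 carry 1
  1×2+1 = 3 → write 1 carry 1
  0×2+1 = 1 → write 1
  1×2 = 2 → write 0 carry 1
  0×2+1 = 1 → write 1
  0×2 = 0 → write 0
  0×2 = 0 → write 0
  0×2 = 0 → write 0
  1×2 = 2 → write 0 carry 1
  0×2+1 = 1 → write 1
  1×2 = 2 → write 0 carry 1
  1×2+1 = 3 → write 1 carry 1
  0×2+1 = 1 → write 1
  0×2 = 0 → write 0
  1×2 = 2 → write 0 carry 1
  1×2+1 = 3 → write 1 carry 1
  1×2+1 = 3 → write 1 carry 1
  1×2+1 = 3 → write 1 carry 1
  remaining carry: 1

0b111100110100001011110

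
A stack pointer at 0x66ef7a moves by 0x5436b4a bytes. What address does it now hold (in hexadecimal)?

Add column by column in base 16, right to left:
  a+a = 4 carry 1
  7+4+1 = c
  f+b = a carry 1
  e+6+1 = 5 carry 1
  6+3+1 = a
  6+4 = a
  0+5 = 5

0x5aa5ac4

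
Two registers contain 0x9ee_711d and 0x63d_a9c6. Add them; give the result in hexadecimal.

Add column by column in base 16, right to left:
  d+6 = 3 carry 1
  1+c+1 = e
  1+9 = a
  7+a = 1 carry 1
  e+d+1 = c carry 1
  e+3+1 = 2 carry 1
  9+6+1 = 0 carry 1
  final carry 1

0x102c1ae3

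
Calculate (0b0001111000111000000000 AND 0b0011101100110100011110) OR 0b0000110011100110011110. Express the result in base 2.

0b1111011110110011110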